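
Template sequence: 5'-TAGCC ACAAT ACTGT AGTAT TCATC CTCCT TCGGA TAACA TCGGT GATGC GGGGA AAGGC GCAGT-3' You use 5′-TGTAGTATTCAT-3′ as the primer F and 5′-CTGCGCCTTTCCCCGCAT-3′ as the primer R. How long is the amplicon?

52 bp

Forward primer TGTAGTATTCAT is found on the top strand at positions 13–24.
Reverse complement of the reverse primer: ATGCGGGGAAAGGCGCAG. This occurs on the top strand at positions 47–64.
Amplicon spans positions 13–64: 52 bp.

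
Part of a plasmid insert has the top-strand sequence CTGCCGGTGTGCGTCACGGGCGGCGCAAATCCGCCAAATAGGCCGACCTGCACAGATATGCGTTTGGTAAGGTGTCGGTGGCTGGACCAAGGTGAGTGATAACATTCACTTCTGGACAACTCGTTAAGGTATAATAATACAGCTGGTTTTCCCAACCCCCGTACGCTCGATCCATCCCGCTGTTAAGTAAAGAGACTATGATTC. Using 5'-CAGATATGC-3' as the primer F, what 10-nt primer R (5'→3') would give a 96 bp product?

The forward primer binds at positions 53–61, so a 96 bp product ends at position 53 + 96 − 1 = 148.
The reverse primer anneals to the top strand over positions 139–148, i.e. to ACAGCTGGTT.
Its sequence written 5'→3' is the reverse complement: AACCAGCTGT.

5'-AACCAGCTGT-3'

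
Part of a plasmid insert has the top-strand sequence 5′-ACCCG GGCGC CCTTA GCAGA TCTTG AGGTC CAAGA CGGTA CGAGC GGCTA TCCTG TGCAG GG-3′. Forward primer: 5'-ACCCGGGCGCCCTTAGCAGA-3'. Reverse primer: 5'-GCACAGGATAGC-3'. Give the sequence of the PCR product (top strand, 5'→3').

The forward primer matches the template at positions 1–20.
The reverse primer's reverse complement is GCTATCCTGTGC, which matches the template at positions 47–58.
The product is the template from position 1 through 58 (58 bp).

5'-ACCCGGGCGCCCTTAGCAGATCTTGAGGTCCAAGACGGTACGAGCGGCTATCCTGTGC-3'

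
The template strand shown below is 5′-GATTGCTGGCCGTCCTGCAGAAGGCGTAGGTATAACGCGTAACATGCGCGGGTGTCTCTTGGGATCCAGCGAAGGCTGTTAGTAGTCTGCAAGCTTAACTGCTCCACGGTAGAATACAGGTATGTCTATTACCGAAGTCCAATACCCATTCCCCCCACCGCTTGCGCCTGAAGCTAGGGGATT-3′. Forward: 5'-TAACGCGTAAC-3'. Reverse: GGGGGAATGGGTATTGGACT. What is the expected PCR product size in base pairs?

123 bp

Scanning the template, TAACGCGTAAC occurs at positions 33–43; this primer anneals to the bottom strand there with its 3' end pointing downstream.
Reverse complement of the reverse primer: AGTCCAATACCCATTCCCCC. This occurs on the top strand at positions 136–155.
Amplicon spans positions 33–155: 123 bp.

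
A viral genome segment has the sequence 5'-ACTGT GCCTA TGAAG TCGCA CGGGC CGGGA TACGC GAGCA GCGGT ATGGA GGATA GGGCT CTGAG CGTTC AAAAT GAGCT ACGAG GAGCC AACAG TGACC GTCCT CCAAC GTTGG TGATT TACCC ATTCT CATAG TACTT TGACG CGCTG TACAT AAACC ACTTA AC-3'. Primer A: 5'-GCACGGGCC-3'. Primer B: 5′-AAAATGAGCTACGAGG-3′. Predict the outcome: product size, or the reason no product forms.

Primer A (GCACGGGCC) matches the top strand at positions 18–26 (3' end points downstream).
Primer B (AAAATGAGCTACGAGG) also matches the top strand directly, at positions 71–86 — its reverse complement CCTCGTAGCTCATTTT is not present.
Both primers anneal to the bottom strand with 3' ends pointing the same way, so neither can prime synthesis back toward the other.

No product — both primers anneal to the same strand and extend in the same direction.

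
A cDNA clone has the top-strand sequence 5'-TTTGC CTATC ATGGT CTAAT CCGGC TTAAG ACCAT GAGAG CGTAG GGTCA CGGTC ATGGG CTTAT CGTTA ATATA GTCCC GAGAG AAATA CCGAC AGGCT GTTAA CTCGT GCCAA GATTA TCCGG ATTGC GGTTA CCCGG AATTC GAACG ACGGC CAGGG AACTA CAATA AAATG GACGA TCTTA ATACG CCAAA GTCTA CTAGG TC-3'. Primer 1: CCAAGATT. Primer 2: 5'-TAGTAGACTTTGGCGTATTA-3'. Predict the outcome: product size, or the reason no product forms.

Primer 1 (CCAAGATT) matches the top strand at positions 112–119; it acts as a forward primer.
Primer 2's reverse complement is TAATACGCCAAAGTCTACTA, matching the top strand at positions 184–203; it acts as a reverse primer.
The 3' ends face each other across positions 112–203, giving a 92 bp product.

Yes — a 92 bp product.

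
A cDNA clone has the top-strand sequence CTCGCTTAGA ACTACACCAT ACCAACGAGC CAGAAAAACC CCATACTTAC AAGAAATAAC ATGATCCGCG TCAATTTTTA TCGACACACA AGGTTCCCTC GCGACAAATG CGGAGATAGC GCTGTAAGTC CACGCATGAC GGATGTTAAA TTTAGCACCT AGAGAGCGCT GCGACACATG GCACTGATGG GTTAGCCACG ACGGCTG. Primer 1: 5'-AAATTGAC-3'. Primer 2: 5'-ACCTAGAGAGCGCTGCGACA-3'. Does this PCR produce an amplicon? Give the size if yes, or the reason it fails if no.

No product — the primers' 3' ends point away from each other.

Primer 1 (AAATTGAC) has reverse complement GTCAATTT, which matches the top strand at positions 70–77; primer 1 anneals to the top strand there with its 3' end pointing upstream toward position 70.
Primer 2 (ACCTAGAGAGCGCTGCGACA) matches the top strand directly at positions 157–176; it anneals to the bottom strand with its 3' end pointing downstream toward position 176.
The 3' ends diverge (primer 1 extends toward position 1, primer 2 toward position 207), so the primers never converge on a shared product.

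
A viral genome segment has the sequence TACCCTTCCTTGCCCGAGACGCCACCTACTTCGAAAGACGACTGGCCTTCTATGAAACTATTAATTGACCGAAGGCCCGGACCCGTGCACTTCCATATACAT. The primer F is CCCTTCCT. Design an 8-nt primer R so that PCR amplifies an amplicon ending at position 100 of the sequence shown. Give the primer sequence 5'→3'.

The forward primer binds at positions 3–10; the product's 3' end on the top strand is position 100.
The reverse primer anneals to the top strand over positions 93–100, i.e. to CCATATAC.
Its sequence written 5'→3' is the reverse complement: GTATATGG.

5'-GTATATGG-3'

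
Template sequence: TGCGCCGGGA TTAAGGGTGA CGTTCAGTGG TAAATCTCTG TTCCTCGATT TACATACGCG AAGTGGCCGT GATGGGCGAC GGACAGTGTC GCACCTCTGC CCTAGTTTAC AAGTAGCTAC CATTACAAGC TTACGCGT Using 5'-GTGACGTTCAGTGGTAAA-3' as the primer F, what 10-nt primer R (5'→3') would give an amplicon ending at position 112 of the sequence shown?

The forward primer binds at positions 17–34; the product's 3' end on the top strand is position 112.
The reverse primer anneals to the top strand over positions 103–112, i.e. to TAGTTTACAA.
Its sequence written 5'→3' is the reverse complement: TTGTAAACTA.

5'-TTGTAAACTA-3'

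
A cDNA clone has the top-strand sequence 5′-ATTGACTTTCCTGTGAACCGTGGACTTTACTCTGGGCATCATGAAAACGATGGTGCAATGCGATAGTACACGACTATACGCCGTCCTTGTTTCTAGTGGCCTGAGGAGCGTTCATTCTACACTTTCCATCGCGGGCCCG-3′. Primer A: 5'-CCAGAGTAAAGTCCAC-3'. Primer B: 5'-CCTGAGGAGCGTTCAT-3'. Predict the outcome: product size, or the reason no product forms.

No product — the primers' 3' ends point away from each other.

Primer A (CCAGAGTAAAGTCCAC) has reverse complement GTGGACTTTACTCTGG, which matches the top strand at positions 20–35; primer A anneals to the top strand there with its 3' end pointing upstream toward position 20.
Primer B (CCTGAGGAGCGTTCAT) matches the top strand directly at positions 100–115; it anneals to the bottom strand with its 3' end pointing downstream toward position 115.
The 3' ends diverge (primer A extends toward position 1, primer B toward position 139), so the primers never converge on a shared product.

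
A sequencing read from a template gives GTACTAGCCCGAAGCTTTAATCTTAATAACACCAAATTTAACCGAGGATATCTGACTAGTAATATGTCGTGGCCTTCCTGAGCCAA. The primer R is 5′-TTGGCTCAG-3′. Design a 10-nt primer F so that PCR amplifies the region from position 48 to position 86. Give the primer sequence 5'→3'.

5'-ATATCTGACT-3'

The reverse primer's reverse complement CTGAGCCAA matches the template at positions 78–86; the product starts at position 48.
The forward primer is identical to the top strand over positions 48–57: ATATCTGACT.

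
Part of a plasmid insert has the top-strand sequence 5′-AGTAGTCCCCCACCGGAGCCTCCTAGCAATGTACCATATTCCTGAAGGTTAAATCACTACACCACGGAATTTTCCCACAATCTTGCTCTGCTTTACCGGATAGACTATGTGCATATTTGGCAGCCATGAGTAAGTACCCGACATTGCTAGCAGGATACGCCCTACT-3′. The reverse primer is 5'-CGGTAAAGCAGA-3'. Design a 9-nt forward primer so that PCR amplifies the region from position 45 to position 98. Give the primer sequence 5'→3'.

5'-AAGGTTAAA-3'

The reverse primer's reverse complement TCTGCTTTACCG matches the template at positions 87–98; the product starts at position 45.
The forward primer is identical to the top strand over positions 45–53: AAGGTTAAA.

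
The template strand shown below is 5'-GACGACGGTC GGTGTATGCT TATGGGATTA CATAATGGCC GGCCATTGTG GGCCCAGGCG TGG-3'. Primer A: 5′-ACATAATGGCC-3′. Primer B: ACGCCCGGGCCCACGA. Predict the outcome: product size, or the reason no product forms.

No product — primer B has no binding site in the template.

Primer B (ACGCCCGGGCCCACGA) does not match the top strand, and its reverse complement TCGTGGGCCCGGGCGT does not match either.
With no annealing site for primer B, no amplification occurs.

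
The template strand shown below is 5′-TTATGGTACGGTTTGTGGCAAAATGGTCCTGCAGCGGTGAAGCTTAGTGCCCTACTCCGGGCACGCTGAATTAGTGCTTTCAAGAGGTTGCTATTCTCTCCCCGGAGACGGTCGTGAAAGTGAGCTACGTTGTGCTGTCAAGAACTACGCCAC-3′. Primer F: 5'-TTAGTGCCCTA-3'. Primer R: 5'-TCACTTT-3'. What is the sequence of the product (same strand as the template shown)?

The forward primer matches the template at positions 44–54.
Reverse complement of the reverse primer: AAAGTGA. This occurs on the top strand at positions 117–123.
The product is the template from position 44 through 123 (80 bp).

5'-TTAGTGCCCTACTCCGGGCACGCTGAATTAGTGCTTTCAAGAGGTTGCTATTCTCTCCCCGGAGACGGTCGTGAAAGTGA-3'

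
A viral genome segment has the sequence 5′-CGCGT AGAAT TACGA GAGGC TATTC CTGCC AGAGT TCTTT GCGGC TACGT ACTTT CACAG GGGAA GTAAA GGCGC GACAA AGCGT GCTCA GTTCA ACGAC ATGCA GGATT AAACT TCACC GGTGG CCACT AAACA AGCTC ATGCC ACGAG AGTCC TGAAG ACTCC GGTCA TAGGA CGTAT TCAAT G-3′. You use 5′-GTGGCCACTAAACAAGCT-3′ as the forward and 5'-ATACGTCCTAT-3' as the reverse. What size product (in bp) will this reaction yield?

59 bp

The forward primer matches the template at positions 122–139.
Taking the reverse complement of ATACGTCCTAT gives ATAGGACGTAT, found at positions 170–180 on the template; the primer anneals here to the top strand with its 3' end pointing upstream.
Amplicon spans positions 122–180: 59 bp.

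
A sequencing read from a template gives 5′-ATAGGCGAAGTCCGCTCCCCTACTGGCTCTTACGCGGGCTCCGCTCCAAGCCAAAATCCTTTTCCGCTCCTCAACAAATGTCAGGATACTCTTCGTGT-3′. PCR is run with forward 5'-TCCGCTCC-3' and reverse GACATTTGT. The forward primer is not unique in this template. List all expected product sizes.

The forward primer TCCGCTCC matches the top strand at positions 11–18, 40–47, 63–70.
The reverse primer's reverse complement is ACAAATGTC, matching at positions 74–82.
Each forward site pairs with the reverse site to give a product ending at position 82: sizes 72, 43, 20 bp.

72 bp, 43 bp, 20 bp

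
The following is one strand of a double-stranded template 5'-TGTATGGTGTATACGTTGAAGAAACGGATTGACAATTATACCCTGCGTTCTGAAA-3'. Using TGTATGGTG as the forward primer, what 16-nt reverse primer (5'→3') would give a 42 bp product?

The forward primer binds at positions 1–9, so a 42 bp product ends at position 1 + 42 − 1 = 42.
The reverse primer anneals to the top strand over positions 27–42, i.e. to GATTGACAATTATACC.
Its sequence written 5'→3' is the reverse complement: GGTATAATTGTCAATC.

5'-GGTATAATTGTCAATC-3'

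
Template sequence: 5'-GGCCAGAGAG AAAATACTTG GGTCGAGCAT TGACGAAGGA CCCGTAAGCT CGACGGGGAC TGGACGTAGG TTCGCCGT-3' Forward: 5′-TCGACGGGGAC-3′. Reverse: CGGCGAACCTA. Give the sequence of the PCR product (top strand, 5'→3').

5'-TCGACGGGGACTGGACGTAGGTTCGCCG-3'

The forward primer matches the template at positions 50–60.
The reverse primer's reverse complement is TAGGTTCGCCG, which matches the template at positions 67–77.
The product is the template from position 50 through 77 (28 bp).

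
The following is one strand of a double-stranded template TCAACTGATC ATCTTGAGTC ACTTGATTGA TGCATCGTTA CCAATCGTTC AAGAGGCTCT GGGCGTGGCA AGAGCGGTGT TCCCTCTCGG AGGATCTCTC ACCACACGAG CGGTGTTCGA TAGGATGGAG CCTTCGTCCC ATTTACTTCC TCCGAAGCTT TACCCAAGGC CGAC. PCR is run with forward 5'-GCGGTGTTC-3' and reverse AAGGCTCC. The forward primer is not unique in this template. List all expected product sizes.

61 bp, 25 bp

The forward primer GCGGTGTTC matches the top strand at positions 74–82, 110–118.
The reverse primer's reverse complement is GGAGCCTT, matching at positions 127–134.
Each forward site pairs with the reverse site to give a product ending at position 134: sizes 61, 25 bp.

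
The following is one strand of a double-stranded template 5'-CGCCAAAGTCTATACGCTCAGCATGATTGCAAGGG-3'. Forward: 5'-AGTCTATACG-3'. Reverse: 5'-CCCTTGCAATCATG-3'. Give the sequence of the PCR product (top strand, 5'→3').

5'-AGTCTATACGCTCAGCATGATTGCAAGGG-3'

The forward primer matches the template at positions 7–16.
The reverse primer's reverse complement is CATGATTGCAAGGG, which matches the template at positions 22–35.
The product is the template from position 7 through 35 (29 bp).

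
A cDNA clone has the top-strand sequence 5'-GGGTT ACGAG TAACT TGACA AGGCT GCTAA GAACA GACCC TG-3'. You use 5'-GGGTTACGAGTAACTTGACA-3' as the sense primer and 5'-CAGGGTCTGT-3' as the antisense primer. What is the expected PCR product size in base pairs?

42 bp

The forward primer matches the template at positions 1–20.
Reverse complement of the reverse primer: ACAGACCCTG. This occurs on the top strand at positions 33–42.
The product runs from position 1 to position 42, so its length is 42 − 1 + 1 = 42 bp.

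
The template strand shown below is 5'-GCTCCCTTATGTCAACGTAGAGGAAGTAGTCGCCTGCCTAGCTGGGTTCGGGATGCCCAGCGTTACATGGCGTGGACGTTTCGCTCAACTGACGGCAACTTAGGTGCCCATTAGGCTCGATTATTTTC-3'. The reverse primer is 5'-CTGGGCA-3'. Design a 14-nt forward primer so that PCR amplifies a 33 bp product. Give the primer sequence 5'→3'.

5'-AGTCGCCTGCCTAG-3'

The reverse primer's reverse complement TGCCCAG matches the template at positions 54–60, so the product ends at position 60.
A 33 bp product then starts at position 60 − 33 + 1 = 28.
The forward primer is identical to the top strand there: AGTCGCCTGCCTAG.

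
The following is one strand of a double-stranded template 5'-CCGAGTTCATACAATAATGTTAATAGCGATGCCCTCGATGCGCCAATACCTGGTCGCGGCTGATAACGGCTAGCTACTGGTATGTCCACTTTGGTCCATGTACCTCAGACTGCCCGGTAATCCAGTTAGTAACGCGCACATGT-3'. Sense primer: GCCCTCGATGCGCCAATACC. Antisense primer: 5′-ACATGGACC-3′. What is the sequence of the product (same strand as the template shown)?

5'-GCCCTCGATGCGCCAATACCTGGTCGCGGCTGATAACGGCTAGCTACTGGTATGTCCACTTTGGTCCATGT-3'

The forward primer matches the template at positions 31–50.
Reverse complement of the reverse primer: GGTCCATGT. This occurs on the top strand at positions 93–101.
The product is the template from position 31 through 101 (71 bp).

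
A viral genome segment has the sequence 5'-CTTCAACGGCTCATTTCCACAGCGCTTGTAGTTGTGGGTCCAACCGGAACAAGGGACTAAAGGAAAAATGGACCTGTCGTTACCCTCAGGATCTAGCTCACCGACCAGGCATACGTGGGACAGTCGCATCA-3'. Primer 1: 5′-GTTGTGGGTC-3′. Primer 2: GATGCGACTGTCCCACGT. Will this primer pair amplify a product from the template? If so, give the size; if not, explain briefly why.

Yes — a 100 bp product.

Primer 1 (GTTGTGGGTC) matches the top strand at positions 31–40; it acts as a forward primer.
Primer 2's reverse complement is ACGTGGGACAGTCGCATC, matching the top strand at positions 113–130; it acts as a reverse primer.
The 3' ends face each other across positions 31–130, giving a 100 bp product.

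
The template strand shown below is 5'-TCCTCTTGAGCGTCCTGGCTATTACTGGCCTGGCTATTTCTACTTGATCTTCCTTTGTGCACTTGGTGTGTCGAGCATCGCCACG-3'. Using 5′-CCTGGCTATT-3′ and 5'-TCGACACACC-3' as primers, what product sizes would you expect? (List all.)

The forward primer CCTGGCTATT matches the top strand at positions 14–23, 29–38.
The reverse primer's reverse complement is GGTGTGTCGA, matching at positions 65–74.
Each forward site pairs with the reverse site to give a product ending at position 74: sizes 61, 46 bp.

61 bp, 46 bp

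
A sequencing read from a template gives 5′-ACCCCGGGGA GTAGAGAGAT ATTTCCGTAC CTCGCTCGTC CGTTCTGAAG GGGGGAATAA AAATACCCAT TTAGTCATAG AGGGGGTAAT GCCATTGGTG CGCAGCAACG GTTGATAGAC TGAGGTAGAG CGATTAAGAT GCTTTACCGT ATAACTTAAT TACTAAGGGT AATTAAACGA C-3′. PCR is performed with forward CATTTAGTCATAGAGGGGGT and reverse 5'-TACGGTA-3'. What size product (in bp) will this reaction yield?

84 bp

Scanning the template, CATTTAGTCATAGAGGGGGT occurs at positions 68–87; this primer anneals to the bottom strand there with its 3' end pointing downstream.
Reverse complement of the reverse primer: TACCGTA. This occurs on the top strand at positions 145–151.
The product runs from position 68 to position 151, so its length is 151 − 68 + 1 = 84 bp.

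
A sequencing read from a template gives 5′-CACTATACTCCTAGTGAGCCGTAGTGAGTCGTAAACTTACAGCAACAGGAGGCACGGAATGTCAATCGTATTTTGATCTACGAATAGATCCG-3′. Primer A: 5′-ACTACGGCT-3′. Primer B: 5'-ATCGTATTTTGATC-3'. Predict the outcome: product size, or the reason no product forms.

Primer A (ACTACGGCT) has reverse complement AGCCGTAGT, which matches the top strand at positions 17–25; primer A anneals to the top strand there with its 3' end pointing upstream toward position 17.
Primer B (ATCGTATTTTGATC) matches the top strand directly at positions 65–78; it anneals to the bottom strand with its 3' end pointing downstream toward position 78.
The 3' ends diverge (primer A extends toward position 1, primer B toward position 92), so the primers never converge on a shared product.

No product — the primers' 3' ends point away from each other.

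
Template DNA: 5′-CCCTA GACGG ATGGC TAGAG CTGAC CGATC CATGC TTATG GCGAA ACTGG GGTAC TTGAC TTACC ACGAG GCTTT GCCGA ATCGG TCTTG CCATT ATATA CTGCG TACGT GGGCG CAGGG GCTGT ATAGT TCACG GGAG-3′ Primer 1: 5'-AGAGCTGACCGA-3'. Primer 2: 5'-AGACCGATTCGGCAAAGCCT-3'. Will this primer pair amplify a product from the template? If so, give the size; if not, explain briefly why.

Yes — a 72 bp product.

Primer 1 (AGAGCTGACCGA) matches the top strand at positions 17–28; it acts as a forward primer.
Primer 2's reverse complement is AGGCTTTGCCGAATCGGTCT, matching the top strand at positions 69–88; it acts as a reverse primer.
The 3' ends face each other across positions 17–88, giving a 72 bp product.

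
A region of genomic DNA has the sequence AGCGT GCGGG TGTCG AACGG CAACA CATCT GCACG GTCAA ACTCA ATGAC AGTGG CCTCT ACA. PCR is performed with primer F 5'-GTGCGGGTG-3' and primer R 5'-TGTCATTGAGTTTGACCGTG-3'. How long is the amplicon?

Scanning the template, GTGCGGGTG occurs at positions 4–12; this primer anneals to the bottom strand there with its 3' end pointing downstream.
The reverse primer's reverse complement is CACGGTCAAACTCAATGACA, which matches the template at positions 32–51.
Amplicon spans positions 4–51: 48 bp.

48 bp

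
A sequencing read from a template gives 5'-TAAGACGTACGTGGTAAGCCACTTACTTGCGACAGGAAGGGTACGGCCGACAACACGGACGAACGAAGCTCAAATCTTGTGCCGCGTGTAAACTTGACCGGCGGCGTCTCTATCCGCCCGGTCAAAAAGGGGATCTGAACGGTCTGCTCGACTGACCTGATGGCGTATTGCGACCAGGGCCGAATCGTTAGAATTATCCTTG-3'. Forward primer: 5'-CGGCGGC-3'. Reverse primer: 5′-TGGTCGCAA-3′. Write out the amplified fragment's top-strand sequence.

5'-CGGCGGCGTCTCTATCCGCCCGGTCAAAAAGGGGATCTGAACGGTCTGCTCGACTGACCTGATGGCGTATTGCGACCA-3'

Forward primer CGGCGGC is found on the top strand at positions 99–105.
The reverse primer's reverse complement is TTGCGACCA, which matches the template at positions 168–176.
The product is the template from position 99 through 176 (78 bp).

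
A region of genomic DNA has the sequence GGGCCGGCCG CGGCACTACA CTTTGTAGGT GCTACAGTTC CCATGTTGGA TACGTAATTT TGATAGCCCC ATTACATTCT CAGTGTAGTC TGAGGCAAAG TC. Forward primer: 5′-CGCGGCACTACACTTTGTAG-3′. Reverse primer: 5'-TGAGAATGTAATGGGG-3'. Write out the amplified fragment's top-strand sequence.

Forward primer CGCGGCACTACACTTTGTAG is found on the top strand at positions 9–28.
Taking the reverse complement of TGAGAATGTAATGGGG gives CCCCATTACATTCTCA, found at positions 67–82 on the template; the primer anneals here to the top strand with its 3' end pointing upstream.
The product is the template from position 9 through 82 (74 bp).

5'-CGCGGCACTACACTTTGTAGGTGCTACAGTTCCCATGTTGGATACGTAATTTTGATAGCCCCATTACATTCTCA-3'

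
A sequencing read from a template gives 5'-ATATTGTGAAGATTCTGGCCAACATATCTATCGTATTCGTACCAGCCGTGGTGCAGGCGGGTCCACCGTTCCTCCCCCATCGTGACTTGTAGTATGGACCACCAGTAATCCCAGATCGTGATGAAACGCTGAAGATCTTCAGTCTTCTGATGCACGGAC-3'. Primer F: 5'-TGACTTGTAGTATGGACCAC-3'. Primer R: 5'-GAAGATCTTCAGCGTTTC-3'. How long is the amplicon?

Forward primer TGACTTGTAGTATGGACCAC is found on the top strand at positions 83–102.
The reverse primer's reverse complement is GAAACGCTGAAGATCTTC, which matches the template at positions 123–140.
Product length = (reverse-primer end) − (forward-primer start) + 1 = 140 − 83 + 1 = 58 bp.

58 bp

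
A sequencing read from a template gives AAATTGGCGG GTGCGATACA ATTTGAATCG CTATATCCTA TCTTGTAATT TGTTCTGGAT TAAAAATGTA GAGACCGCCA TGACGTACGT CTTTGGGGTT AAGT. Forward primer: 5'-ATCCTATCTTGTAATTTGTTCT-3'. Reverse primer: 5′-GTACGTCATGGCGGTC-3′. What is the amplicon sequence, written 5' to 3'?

Scanning the template, ATCCTATCTTGTAATTTGTTCT occurs at positions 35–56; this primer anneals to the bottom strand there with its 3' end pointing downstream.
The reverse primer's reverse complement is GACCGCCATGACGTAC, which matches the template at positions 73–88.
The product is the template from position 35 through 88 (54 bp).

5'-ATCCTATCTTGTAATTTGTTCTGGATTAAAAATGTAGAGACCGCCATGACGTAC-3'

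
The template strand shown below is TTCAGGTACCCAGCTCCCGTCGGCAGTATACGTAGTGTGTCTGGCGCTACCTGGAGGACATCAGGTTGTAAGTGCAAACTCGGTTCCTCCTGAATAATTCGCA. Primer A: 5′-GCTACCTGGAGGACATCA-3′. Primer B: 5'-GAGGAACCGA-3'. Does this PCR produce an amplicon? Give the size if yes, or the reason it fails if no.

Yes — a 44 bp product.

Primer A (GCTACCTGGAGGACATCA) matches the top strand at positions 46–63; it acts as a forward primer.
Primer B's reverse complement is TCGGTTCCTC, matching the top strand at positions 80–89; it acts as a reverse primer.
The 3' ends face each other across positions 46–89, giving a 44 bp product.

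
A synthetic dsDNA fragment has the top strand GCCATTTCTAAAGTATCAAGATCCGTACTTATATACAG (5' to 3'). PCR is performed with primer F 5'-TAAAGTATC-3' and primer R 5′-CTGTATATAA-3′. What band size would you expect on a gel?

Scanning the template, TAAAGTATC occurs at positions 9–17; this primer anneals to the bottom strand there with its 3' end pointing downstream.
Taking the reverse complement of CTGTATATAA gives TTATATACAG, found at positions 29–38 on the template; the primer anneals here to the top strand with its 3' end pointing upstream.
The product runs from position 9 to position 38, so its length is 38 − 9 + 1 = 30 bp.

30 bp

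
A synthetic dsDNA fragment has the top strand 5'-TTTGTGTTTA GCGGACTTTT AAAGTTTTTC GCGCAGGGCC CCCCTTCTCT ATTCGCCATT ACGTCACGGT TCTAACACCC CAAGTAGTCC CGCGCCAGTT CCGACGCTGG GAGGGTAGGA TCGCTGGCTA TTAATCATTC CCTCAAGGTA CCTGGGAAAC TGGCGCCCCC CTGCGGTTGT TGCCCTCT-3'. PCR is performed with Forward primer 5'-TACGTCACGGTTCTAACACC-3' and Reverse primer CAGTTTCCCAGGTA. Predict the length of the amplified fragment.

The forward primer matches the template at positions 60–79.
The reverse primer's reverse complement is TACCTGGGAAACTG, which matches the template at positions 149–162.
Product length = (reverse-primer end) − (forward-primer start) + 1 = 162 − 60 + 1 = 103 bp.

103 bp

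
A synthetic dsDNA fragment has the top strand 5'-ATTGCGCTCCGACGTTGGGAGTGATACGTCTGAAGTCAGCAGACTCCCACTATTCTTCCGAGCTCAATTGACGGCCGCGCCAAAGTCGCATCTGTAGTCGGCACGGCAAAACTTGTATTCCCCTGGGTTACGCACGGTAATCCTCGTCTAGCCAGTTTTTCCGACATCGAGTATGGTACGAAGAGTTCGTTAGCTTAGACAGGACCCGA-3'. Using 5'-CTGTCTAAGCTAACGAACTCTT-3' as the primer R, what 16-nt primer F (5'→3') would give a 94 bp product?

The reverse primer's reverse complement AAGAGTTCGTTAGCTTAGACAG matches the template at positions 181–202, so the product ends at position 202.
A 94 bp product then starts at position 202 − 94 + 1 = 109.
The forward primer is identical to the top strand there: AAACTTGTATTCCCCT.

5'-AAACTTGTATTCCCCT-3'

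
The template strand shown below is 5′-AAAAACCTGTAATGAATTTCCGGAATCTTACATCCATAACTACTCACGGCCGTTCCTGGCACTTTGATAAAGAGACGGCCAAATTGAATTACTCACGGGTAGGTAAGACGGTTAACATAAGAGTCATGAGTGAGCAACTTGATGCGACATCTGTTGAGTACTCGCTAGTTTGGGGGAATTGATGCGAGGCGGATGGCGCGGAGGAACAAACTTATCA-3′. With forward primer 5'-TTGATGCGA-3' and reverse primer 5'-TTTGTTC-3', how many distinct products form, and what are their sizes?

The forward primer TTGATGCGA matches the top strand at positions 139–147, 179–187.
The reverse primer's reverse complement is GAACAAA, matching at positions 204–210.
Each forward site pairs with the reverse site to give a product ending at position 210: sizes 72, 32 bp.

Two products: 72 bp, 32 bp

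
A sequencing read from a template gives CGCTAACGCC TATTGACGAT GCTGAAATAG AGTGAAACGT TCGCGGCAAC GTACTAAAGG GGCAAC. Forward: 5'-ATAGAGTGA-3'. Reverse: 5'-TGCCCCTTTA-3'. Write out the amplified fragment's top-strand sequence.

The forward primer matches the template at positions 27–35.
Taking the reverse complement of TGCCCCTTTA gives TAAAGGGGCA, found at positions 55–64 on the template; the primer anneals here to the top strand with its 3' end pointing upstream.
The product is the template from position 27 through 64 (38 bp).

5'-ATAGAGTGAAACGTTCGCGGCAACGTACTAAAGGGGCA-3'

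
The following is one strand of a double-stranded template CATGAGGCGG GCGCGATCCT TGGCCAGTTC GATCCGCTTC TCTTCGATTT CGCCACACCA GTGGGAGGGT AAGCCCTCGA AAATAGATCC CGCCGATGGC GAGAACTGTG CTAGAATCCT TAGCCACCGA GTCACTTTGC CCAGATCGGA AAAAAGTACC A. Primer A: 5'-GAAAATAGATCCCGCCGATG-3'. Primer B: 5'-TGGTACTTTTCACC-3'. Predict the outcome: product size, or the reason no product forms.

No product — primer B has no binding site in the template.

Primer B (TGGTACTTTTCACC) does not match the top strand, and its reverse complement GGTGAAAAGTACCA does not match either.
With no annealing site for primer B, no amplification occurs.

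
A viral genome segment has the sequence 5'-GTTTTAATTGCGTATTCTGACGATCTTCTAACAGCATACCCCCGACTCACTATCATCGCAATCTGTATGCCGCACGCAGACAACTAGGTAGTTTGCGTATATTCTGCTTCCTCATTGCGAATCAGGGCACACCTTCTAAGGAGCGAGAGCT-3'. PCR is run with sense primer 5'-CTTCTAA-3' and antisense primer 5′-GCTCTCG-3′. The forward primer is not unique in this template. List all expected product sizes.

The forward primer CTTCTAA matches the top strand at positions 25–31, 133–139.
The reverse primer's reverse complement is CGAGAGC, matching at positions 144–150.
Each forward site pairs with the reverse site to give a product ending at position 150: sizes 126, 18 bp.

126 bp, 18 bp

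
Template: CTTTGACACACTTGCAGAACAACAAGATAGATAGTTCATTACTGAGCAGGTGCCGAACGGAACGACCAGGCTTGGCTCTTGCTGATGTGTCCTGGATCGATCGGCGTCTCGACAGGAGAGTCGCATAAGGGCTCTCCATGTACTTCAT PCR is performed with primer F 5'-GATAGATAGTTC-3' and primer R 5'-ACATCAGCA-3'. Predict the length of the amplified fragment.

The forward primer matches the template at positions 26–37.
The reverse primer's reverse complement is TGCTGATGT, which matches the template at positions 80–88.
The product runs from position 26 to position 88, so its length is 88 − 26 + 1 = 63 bp.

63 bp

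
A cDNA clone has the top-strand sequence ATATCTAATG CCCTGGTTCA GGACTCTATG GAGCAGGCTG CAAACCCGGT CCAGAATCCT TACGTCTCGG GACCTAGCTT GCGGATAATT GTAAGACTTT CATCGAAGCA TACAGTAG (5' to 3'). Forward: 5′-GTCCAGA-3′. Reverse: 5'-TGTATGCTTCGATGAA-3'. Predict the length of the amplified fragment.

66 bp

Forward primer GTCCAGA is found on the top strand at positions 49–55.
Taking the reverse complement of TGTATGCTTCGATGAA gives TTCATCGAAGCATACA, found at positions 99–114 on the template; the primer anneals here to the top strand with its 3' end pointing upstream.
The product runs from position 49 to position 114, so its length is 114 − 49 + 1 = 66 bp.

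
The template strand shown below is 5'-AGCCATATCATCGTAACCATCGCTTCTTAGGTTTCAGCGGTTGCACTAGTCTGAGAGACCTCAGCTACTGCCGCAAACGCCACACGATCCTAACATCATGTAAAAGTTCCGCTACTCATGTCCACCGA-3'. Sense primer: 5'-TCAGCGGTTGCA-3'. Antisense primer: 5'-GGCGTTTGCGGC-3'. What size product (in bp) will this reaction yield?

Forward primer TCAGCGGTTGCA is found on the top strand at positions 34–45.
Reverse complement of the reverse primer: GCCGCAAACGCC. This occurs on the top strand at positions 70–81.
The product runs from position 34 to position 81, so its length is 81 − 34 + 1 = 48 bp.

48 bp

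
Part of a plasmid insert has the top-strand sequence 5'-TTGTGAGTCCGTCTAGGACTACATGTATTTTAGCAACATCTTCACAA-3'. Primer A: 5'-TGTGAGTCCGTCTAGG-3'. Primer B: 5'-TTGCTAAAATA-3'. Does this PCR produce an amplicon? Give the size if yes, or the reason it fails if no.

Primer A (TGTGAGTCCGTCTAGG) matches the top strand at positions 2–17; it acts as a forward primer.
Primer B's reverse complement is TATTTTAGCAA, matching the top strand at positions 26–36; it acts as a reverse primer.
The 3' ends face each other across positions 2–36, giving a 35 bp product.

Yes — a 35 bp product.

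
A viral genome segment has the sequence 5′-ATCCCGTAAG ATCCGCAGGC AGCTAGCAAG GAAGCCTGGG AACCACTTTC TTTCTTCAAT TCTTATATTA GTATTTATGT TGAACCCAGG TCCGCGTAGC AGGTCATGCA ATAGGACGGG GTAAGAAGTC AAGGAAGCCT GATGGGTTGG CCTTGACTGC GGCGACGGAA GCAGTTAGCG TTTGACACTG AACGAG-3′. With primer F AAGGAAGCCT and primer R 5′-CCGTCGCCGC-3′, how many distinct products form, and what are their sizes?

The forward primer AAGGAAGCCT matches the top strand at positions 28–37, 131–140.
The reverse primer's reverse complement is GCGGCGACGG, matching at positions 159–168.
Each forward site pairs with the reverse site to give a product ending at position 168: sizes 141, 38 bp.

Two products: 141 bp, 38 bp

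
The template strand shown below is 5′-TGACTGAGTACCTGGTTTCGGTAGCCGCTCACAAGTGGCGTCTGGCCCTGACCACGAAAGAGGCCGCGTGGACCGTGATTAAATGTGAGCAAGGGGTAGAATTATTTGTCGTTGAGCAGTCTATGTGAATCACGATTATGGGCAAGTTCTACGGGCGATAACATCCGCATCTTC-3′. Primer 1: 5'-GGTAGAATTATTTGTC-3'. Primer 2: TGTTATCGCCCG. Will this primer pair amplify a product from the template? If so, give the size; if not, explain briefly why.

Primer 1 (GGTAGAATTATTTGTC) matches the top strand at positions 95–110; it acts as a forward primer.
Primer 2's reverse complement is CGGGCGATAACA, matching the top strand at positions 152–163; it acts as a reverse primer.
The 3' ends face each other across positions 95–163, giving a 69 bp product.

Yes — a 69 bp product.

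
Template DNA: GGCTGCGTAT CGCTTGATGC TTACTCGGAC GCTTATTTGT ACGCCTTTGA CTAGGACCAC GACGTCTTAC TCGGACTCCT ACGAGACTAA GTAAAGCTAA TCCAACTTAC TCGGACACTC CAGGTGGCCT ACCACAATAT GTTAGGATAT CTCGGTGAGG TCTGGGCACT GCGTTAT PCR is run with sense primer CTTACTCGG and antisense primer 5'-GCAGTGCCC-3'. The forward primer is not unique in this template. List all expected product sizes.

153 bp, 107 bp, 67 bp

The forward primer CTTACTCGG matches the top strand at positions 20–28, 66–74, 106–114.
The reverse primer's reverse complement is GGGCACTGC, matching at positions 164–172.
Each forward site pairs with the reverse site to give a product ending at position 172: sizes 153, 107, 67 bp.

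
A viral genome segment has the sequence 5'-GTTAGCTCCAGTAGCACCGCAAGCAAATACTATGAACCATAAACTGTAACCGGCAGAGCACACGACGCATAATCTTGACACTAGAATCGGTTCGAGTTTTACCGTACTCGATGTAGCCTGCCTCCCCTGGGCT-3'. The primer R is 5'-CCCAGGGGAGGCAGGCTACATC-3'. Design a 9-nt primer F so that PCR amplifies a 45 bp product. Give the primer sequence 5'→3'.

5'-TCGGTTCGA-3'

The reverse primer's reverse complement GATGTAGCCTGCCTCCCCTGGG matches the template at positions 110–131, so the product ends at position 131.
A 45 bp product then starts at position 131 − 45 + 1 = 87.
The forward primer is identical to the top strand there: TCGGTTCGA.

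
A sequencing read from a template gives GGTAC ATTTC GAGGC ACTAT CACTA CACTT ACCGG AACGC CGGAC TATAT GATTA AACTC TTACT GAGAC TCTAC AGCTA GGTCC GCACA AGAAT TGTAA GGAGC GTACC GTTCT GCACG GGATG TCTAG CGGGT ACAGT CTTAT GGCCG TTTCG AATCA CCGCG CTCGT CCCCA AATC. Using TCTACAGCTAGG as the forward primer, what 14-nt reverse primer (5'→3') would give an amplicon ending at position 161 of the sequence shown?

The forward primer binds at positions 71–82; the product's 3' end on the top strand is position 161.
The reverse primer anneals to the top strand over positions 148–161, i.e. to CCGTTTCGAATCAC.
Its sequence written 5'→3' is the reverse complement: GTGATTCGAAACGG.

5'-GTGATTCGAAACGG-3'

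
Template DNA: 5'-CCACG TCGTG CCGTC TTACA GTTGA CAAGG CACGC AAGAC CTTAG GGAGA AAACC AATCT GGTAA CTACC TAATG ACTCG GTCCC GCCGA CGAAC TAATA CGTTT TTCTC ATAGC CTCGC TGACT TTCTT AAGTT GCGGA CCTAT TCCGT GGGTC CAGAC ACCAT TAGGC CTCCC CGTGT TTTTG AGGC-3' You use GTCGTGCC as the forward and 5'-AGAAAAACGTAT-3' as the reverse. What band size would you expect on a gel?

Forward primer GTCGTGCC is found on the top strand at positions 5–12.
Reverse complement of the reverse primer: ATACGTTTTTCT. This occurs on the top strand at positions 98–109.
Amplicon spans positions 5–109: 105 bp.

105 bp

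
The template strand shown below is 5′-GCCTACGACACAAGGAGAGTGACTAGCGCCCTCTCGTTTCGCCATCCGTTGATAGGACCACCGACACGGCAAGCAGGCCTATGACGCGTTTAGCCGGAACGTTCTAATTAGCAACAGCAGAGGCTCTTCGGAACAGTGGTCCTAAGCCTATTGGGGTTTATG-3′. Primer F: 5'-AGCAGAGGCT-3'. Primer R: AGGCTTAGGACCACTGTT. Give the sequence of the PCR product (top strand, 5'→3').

Forward primer AGCAGAGGCT is found on the top strand at positions 116–125.
Reverse complement of the reverse primer: AACAGTGGTCCTAAGCCT. This occurs on the top strand at positions 132–149.
The product is the template from position 116 through 149 (34 bp).

5'-AGCAGAGGCTCTTCGGAACAGTGGTCCTAAGCCT-3'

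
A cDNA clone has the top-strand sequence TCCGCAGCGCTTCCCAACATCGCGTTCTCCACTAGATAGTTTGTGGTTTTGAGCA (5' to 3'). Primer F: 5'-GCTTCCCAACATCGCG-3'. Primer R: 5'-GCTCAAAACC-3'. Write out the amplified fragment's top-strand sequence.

The forward primer matches the template at positions 9–24.
Taking the reverse complement of GCTCAAAACC gives GGTTTTGAGC, found at positions 45–54 on the template; the primer anneals here to the top strand with its 3' end pointing upstream.
The product is the template from position 9 through 54 (46 bp).

5'-GCTTCCCAACATCGCGTTCTCCACTAGATAGTTTGTGGTTTTGAGC-3'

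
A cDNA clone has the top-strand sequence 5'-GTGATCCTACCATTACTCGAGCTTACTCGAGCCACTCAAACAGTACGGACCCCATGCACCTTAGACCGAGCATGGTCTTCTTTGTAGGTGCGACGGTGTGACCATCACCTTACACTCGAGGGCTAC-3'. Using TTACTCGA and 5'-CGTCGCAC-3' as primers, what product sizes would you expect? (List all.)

The forward primer TTACTCGA matches the top strand at positions 13–20, 23–30.
The reverse primer's reverse complement is GTGCGACG, matching at positions 88–95.
Each forward site pairs with the reverse site to give a product ending at position 95: sizes 83, 73 bp.

83 bp, 73 bp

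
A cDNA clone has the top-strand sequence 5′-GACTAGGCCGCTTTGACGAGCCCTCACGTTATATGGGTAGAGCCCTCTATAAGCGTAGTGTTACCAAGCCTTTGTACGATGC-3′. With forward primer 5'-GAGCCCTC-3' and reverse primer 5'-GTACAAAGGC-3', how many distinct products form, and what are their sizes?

The forward primer GAGCCCTC matches the top strand at positions 18–25, 40–47.
The reverse primer's reverse complement is GCCTTTGTAC, matching at positions 68–77.
Each forward site pairs with the reverse site to give a product ending at position 77: sizes 60, 38 bp.

Two products: 60 bp, 38 bp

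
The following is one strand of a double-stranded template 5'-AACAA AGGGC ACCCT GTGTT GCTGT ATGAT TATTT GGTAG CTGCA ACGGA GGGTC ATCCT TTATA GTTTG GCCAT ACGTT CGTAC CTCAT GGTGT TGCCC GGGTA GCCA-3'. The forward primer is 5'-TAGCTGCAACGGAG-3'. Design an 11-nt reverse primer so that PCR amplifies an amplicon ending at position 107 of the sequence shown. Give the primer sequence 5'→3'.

The forward primer binds at positions 38–51; the product's 3' end on the top strand is position 107.
The reverse primer anneals to the top strand over positions 97–107, i.e. to GCCCGGGTAGC.
Its sequence written 5'→3' is the reverse complement: GCTACCCGGGC.

5'-GCTACCCGGGC-3'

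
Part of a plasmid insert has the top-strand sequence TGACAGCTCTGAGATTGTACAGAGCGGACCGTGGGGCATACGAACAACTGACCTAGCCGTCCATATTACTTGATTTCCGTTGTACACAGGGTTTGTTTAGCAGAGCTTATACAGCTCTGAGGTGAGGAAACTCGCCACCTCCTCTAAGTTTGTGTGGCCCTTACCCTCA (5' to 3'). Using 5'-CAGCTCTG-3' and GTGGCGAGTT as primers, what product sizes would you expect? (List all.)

135 bp, 27 bp

The forward primer CAGCTCTG matches the top strand at positions 4–11, 112–119.
The reverse primer's reverse complement is AACTCGCCAC, matching at positions 129–138.
Each forward site pairs with the reverse site to give a product ending at position 138: sizes 135, 27 bp.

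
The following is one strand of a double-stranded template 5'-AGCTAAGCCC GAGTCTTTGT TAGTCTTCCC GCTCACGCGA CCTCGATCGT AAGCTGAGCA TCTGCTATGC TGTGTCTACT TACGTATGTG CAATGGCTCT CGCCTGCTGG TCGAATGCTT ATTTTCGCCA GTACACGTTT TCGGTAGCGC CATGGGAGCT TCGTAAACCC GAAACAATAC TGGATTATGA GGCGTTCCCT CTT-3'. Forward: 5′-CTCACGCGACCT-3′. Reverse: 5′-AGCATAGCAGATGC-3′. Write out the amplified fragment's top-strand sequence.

Forward primer CTCACGCGACCT is found on the top strand at positions 32–43.
Reverse complement of the reverse primer: GCATCTGCTATGCT. This occurs on the top strand at positions 58–71.
The product is the template from position 32 through 71 (40 bp).

5'-CTCACGCGACCTCGATCGTAAGCTGAGCATCTGCTATGCT-3'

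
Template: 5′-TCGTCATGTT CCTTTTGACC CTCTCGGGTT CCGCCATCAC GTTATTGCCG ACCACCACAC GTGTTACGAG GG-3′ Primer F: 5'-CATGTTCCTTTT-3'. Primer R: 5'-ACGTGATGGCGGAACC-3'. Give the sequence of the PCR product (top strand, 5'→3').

5'-CATGTTCCTTTTGACCCTCTCGGGTTCCGCCATCACGT-3'

Scanning the template, CATGTTCCTTTT occurs at positions 5–16; this primer anneals to the bottom strand there with its 3' end pointing downstream.
Reverse complement of the reverse primer: GGTTCCGCCATCACGT. This occurs on the top strand at positions 27–42.
The product is the template from position 5 through 42 (38 bp).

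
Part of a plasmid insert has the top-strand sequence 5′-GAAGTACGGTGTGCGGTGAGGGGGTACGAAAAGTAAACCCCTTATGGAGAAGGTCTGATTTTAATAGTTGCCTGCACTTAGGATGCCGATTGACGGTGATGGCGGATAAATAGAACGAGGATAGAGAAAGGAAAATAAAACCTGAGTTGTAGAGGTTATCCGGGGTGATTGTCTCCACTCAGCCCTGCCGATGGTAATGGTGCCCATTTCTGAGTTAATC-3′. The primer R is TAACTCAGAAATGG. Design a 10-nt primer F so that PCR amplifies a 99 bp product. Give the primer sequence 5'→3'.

The reverse primer's reverse complement CCATTTCTGAGTTA matches the template at positions 204–217, so the product ends at position 217.
A 99 bp product then starts at position 217 − 99 + 1 = 119.
The forward primer is identical to the top strand there: GGATAGAGAA.

5'-GGATAGAGAA-3'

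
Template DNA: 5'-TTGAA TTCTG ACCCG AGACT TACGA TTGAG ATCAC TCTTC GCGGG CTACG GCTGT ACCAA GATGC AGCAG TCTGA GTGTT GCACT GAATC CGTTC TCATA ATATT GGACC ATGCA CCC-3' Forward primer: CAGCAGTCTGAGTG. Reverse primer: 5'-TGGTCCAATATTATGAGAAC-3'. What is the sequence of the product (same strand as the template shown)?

5'-CAGCAGTCTGAGTGTTGCACTGAATCCGTTCTCATAATATTGGACCA-3'

The forward primer matches the template at positions 65–78.
Taking the reverse complement of TGGTCCAATATTATGAGAAC gives GTTCTCATAATATTGGACCA, found at positions 92–111 on the template; the primer anneals here to the top strand with its 3' end pointing upstream.
The product is the template from position 65 through 111 (47 bp).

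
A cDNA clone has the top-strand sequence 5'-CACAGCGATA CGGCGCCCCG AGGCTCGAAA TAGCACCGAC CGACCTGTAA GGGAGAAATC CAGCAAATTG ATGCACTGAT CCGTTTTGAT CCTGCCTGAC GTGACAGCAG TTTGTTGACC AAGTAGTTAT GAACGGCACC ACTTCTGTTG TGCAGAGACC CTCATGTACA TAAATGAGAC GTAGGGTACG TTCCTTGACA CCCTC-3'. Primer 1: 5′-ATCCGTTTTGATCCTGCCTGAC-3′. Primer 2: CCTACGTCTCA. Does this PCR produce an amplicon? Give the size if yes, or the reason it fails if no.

Primer 1 (ATCCGTTTTGATCCTGCCTGAC) matches the top strand at positions 79–100; it acts as a forward primer.
Primer 2's reverse complement is TGAGACGTAGG, matching the top strand at positions 175–185; it acts as a reverse primer.
The 3' ends face each other across positions 79–185, giving a 107 bp product.

Yes — a 107 bp product.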